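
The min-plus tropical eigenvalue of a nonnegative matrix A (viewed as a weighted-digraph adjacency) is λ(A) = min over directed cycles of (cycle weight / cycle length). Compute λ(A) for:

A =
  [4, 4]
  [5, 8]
λ(A) = 4

Enumerate directed cycles and compute their means (weight / length). Sample:
  cycle 0 → 0: weight = 4, length = 1, mean = 4/1 ≈ 4.000
  cycle 1 → 1: weight = 8, length = 1, mean = 8/1 ≈ 8.000
  cycle 0 → 1 → 0: weight = 9, length = 2, mean = 9/2 ≈ 4.500
  cycle 1 → 0 → 1: weight = 9, length = 2, mean = 9/2 ≈ 4.500
Minimum mean = 4.000, attained e.g. along the cycle 0 → 0 with weight 4 and length 1. So λ(A) = 4/1 = 4.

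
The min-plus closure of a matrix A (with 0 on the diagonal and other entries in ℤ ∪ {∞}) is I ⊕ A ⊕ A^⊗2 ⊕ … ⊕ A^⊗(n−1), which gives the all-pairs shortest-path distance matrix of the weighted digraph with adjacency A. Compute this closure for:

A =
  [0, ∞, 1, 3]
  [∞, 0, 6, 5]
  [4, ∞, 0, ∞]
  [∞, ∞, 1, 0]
Closure =
  [0, ∞, 1, 3]
  [10, 0, 6, 5]
  [4, ∞, 0, 7]
  [5, ∞, 1, 0]

This is the Floyd-Warshall all-pairs shortest-path computation. For each intermediate vertex k = 0, 1, …, 3, update dist[i][j] ← min(dist[i][j], dist[i][k] + dist[k][j]). The final matrix gives, for each (i, j), the minimum total weight of any directed path from i to j (possibly empty when i = j).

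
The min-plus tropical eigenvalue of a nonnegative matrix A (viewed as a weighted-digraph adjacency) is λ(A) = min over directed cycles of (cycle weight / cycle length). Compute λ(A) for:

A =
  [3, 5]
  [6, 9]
λ(A) = 3

Enumerate directed cycles and compute their means (weight / length). Sample:
  cycle 0 → 0: weight = 3, length = 1, mean = 3/1 ≈ 3.000
  cycle 1 → 1: weight = 9, length = 1, mean = 9/1 ≈ 9.000
  cycle 0 → 1 → 0: weight = 11, length = 2, mean = 11/2 ≈ 5.500
  cycle 1 → 0 → 1: weight = 11, length = 2, mean = 11/2 ≈ 5.500
Minimum mean = 3.000, attained e.g. along the cycle 0 → 0 with weight 3 and length 1. So λ(A) = 3/1 = 3.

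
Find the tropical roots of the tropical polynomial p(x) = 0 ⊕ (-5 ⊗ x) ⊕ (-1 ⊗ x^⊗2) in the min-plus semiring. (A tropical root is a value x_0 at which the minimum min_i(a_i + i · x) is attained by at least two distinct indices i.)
Roots: {-4, 5}

Each tropical root is a break point of the lower envelope of the lines y = a_i + i · x (there are 3 lines, with slopes 0, 1, ..., 2). Only the lines that attain the minimum somewhere contribute to roots; other lines are dominated. Here the surviving (envelope) indices are i = 2, i = 1, i = 0.
Intersections between consecutive envelope lines give the roots: for adjacent envelope indices i < j the intersection is x = (a_i − a_j) / (j − i). Reading off the sorted break points: {-4, 5}.
Verification: at each break x_0, at least two indices attain the minimum of min_i(a_i + i · x_0).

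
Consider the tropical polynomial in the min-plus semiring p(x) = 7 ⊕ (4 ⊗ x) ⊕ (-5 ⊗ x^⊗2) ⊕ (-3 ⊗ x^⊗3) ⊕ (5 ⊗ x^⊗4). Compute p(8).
p(8) = 7

A tropical monomial a ⊗ x^⊗i evaluates to a + i · x. Evaluating each term at x = 8:
  Term 0 contributes 7 + 0 · 8 = 7
  Term 1 contributes 4 + 1 · 8 = 12
  Term 2 contributes -5 + 2 · 8 = 11
  Term 3 contributes -3 + 3 · 8 = 21
  Term 4 contributes 5 + 4 · 8 = 37
p(8) = ⊕ of these = min[7, 12, 11, 21, 37] = 7.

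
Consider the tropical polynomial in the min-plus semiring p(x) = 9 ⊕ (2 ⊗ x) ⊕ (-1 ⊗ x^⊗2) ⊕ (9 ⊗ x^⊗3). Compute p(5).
p(5) = 7

A tropical monomial a ⊗ x^⊗i evaluates to a + i · x. Evaluating each term at x = 5:
  Term 0 contributes 9 + 0 · 5 = 9
  Term 1 contributes 2 + 1 · 5 = 7
  Term 2 contributes -1 + 2 · 5 = 9
  Term 3 contributes 9 + 3 · 5 = 24
p(5) = ⊕ of these = min[9, 7, 9, 24] = 7.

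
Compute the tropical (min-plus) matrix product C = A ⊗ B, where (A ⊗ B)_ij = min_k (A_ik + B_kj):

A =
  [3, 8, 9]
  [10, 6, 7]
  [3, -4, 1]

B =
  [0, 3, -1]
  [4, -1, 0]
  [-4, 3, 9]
A ⊗ B =
  [3, 6, 2]
  [3, 5, 6]
  [-3, -5, -4]

Apply the min-plus product entry-by-entry:
  C[0][0] = min over k of (A[0][0] + B[0][0] = 3 + 0 = 3, A[0][1] + B[1][0] = 8 + 4 = 12, A[0][2] + B[2][0] = 9 + -4 = 5) = 3 (attained at k = 0)
  C[0][1] = min over k of (A[0][0] + B[0][1] = 3 + 3 = 6, A[0][1] + B[1][1] = 8 + -1 = 7, A[0][2] + B[2][1] = 9 + 3 = 12) = 6 (attained at k = 0)
  C[0][2] = min over k of (A[0][0] + B[0][2] = 3 + -1 = 2, A[0][1] + B[1][2] = 8 + 0 = 8, A[0][2] + B[2][2] = 9 + 9 = 18) = 2 (attained at k = 0)
  C[1][0] = min over k of (A[1][0] + B[0][0] = 10 + 0 = 10, A[1][1] + B[1][0] = 6 + 4 = 10, A[1][2] + B[2][0] = 7 + -4 = 3) = 3 (attained at k = 2)
  C[1][1] = min over k of (A[1][0] + B[0][1] = 10 + 3 = 13, A[1][1] + B[1][1] = 6 + -1 = 5, A[1][2] + B[2][1] = 7 + 3 = 10) = 5 (attained at k = 1)
  C[1][2] = min over k of (A[1][0] + B[0][2] = 10 + -1 = 9, A[1][1] + B[1][2] = 6 + 0 = 6, A[1][2] + B[2][2] = 7 + 9 = 16) = 6 (attained at k = 1)
  C[2][0] = min over k of (A[2][0] + B[0][0] = 3 + 0 = 3, A[2][1] + B[1][0] = -4 + 4 = 0, A[2][2] + B[2][0] = 1 + -4 = -3) = -3 (attained at k = 2)
  C[2][1] = min over k of (A[2][0] + B[0][1] = 3 + 3 = 6, A[2][1] + B[1][1] = -4 + -1 = -5, A[2][2] + B[2][1] = 1 + 3 = 4) = -5 (attained at k = 1)
  C[2][2] = min over k of (A[2][0] + B[0][2] = 3 + -1 = 2, A[2][1] + B[1][2] = -4 + 0 = -4, A[2][2] + B[2][2] = 1 + 9 = 10) = -4 (attained at k = 1)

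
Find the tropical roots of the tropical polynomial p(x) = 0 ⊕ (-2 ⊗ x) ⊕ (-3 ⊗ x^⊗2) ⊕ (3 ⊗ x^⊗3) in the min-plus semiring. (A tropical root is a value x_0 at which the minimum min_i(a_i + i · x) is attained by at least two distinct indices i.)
Roots: {-6, 1, 2}

Each tropical root is a break point of the lower envelope of the lines y = a_i + i · x (there are 4 lines, with slopes 0, 1, ..., 3). Only the lines that attain the minimum somewhere contribute to roots; other lines are dominated. Here the surviving (envelope) indices are i = 3, i = 2, i = 1, i = 0.
Intersections between consecutive envelope lines give the roots: for adjacent envelope indices i < j the intersection is x = (a_i − a_j) / (j − i). Reading off the sorted break points: {-6, 1, 2}.
Verification: at each break x_0, at least two indices attain the minimum of min_i(a_i + i · x_0).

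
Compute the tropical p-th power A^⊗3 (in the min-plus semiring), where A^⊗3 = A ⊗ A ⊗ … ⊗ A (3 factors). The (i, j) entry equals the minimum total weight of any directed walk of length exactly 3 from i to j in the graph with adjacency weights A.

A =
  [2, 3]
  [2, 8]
A^⊗3 =
  [6, 7]
  [6, 7]

Each entry (A^⊗3)_ij equals the minimum over all length-3 walks i = v_0 → v_1 → … → v_3 = j of Σ_t A[v_t][v_{t+1}]. For example, for (i, j) = (0, 1) we minimise over 4 possible intermediate vertex sequences; the minimum is 7, attained along the walk 0 → 0 → 0 → 1.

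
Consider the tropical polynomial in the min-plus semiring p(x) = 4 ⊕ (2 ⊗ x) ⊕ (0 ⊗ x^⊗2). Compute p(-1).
p(-1) = -2

A tropical monomial a ⊗ x^⊗i evaluates to a + i · x. Evaluating each term at x = -1:
  Term 0 contributes 4 + 0 · -1 = 4
  Term 1 contributes 2 + 1 · -1 = 1
  Term 2 contributes 0 + 2 · -1 = -2
p(-1) = ⊕ of these = min[4, 1, -2] = -2.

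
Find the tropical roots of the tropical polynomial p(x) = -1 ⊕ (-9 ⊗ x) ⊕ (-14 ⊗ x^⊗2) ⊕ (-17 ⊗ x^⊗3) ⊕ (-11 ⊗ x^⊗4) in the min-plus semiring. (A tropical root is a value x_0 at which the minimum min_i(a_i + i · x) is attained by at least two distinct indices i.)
Roots: {-6, 3, 5, 8}

Each tropical root is a break point of the lower envelope of the lines y = a_i + i · x (there are 5 lines, with slopes 0, 1, ..., 4). Only the lines that attain the minimum somewhere contribute to roots; other lines are dominated. Here the surviving (envelope) indices are i = 4, i = 3, i = 2, i = 1, i = 0.
Intersections between consecutive envelope lines give the roots: for adjacent envelope indices i < j the intersection is x = (a_i − a_j) / (j − i). Reading off the sorted break points: {-6, 3, 5, 8}.
Verification: at each break x_0, at least two indices attain the minimum of min_i(a_i + i · x_0).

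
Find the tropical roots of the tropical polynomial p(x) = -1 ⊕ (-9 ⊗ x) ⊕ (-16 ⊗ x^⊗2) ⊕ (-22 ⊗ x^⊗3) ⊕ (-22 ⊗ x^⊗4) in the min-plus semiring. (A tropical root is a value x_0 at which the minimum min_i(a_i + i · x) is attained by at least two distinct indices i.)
Roots: {0, 6, 7, 8}

Each tropical root is a break point of the lower envelope of the lines y = a_i + i · x (there are 5 lines, with slopes 0, 1, ..., 4). Only the lines that attain the minimum somewhere contribute to roots; other lines are dominated. Here the surviving (envelope) indices are i = 4, i = 3, i = 2, i = 1, i = 0.
Intersections between consecutive envelope lines give the roots: for adjacent envelope indices i < j the intersection is x = (a_i − a_j) / (j − i). Reading off the sorted break points: {0, 6, 7, 8}.
Verification: at each break x_0, at least two indices attain the minimum of min_i(a_i + i · x_0).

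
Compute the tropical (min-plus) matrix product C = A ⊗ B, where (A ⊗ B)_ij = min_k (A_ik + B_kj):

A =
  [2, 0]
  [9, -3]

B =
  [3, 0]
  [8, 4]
A ⊗ B =
  [5, 2]
  [5, 1]

Apply the min-plus product entry-by-entry:
  C[0][0] = min over k of (A[0][0] + B[0][0] = 2 + 3 = 5, A[0][1] + B[1][0] = 0 + 8 = 8) = 5 (attained at k = 0)
  C[0][1] = min over k of (A[0][0] + B[0][1] = 2 + 0 = 2, A[0][1] + B[1][1] = 0 + 4 = 4) = 2 (attained at k = 0)
  C[1][0] = min over k of (A[1][0] + B[0][0] = 9 + 3 = 12, A[1][1] + B[1][0] = -3 + 8 = 5) = 5 (attained at k = 1)
  C[1][1] = min over k of (A[1][0] + B[0][1] = 9 + 0 = 9, A[1][1] + B[1][1] = -3 + 4 = 1) = 1 (attained at k = 1)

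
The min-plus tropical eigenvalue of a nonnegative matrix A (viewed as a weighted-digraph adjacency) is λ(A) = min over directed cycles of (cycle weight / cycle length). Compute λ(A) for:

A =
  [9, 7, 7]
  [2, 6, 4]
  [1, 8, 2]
λ(A) = 2

Enumerate directed cycles and compute their means (weight / length). Sample:
  cycle 0 → 0: weight = 9, length = 1, mean = 9/1 ≈ 9.000
  cycle 1 → 1: weight = 6, length = 1, mean = 6/1 ≈ 6.000
  cycle 2 → 2: weight = 2, length = 1, mean = 2/1 ≈ 2.000
  cycle 0 → 1 → 0: weight = 9, length = 2, mean = 9/2 ≈ 4.500
  cycle 0 → 2 → 0: weight = 8, length = 2, mean = 8/2 ≈ 4.000
  cycle 1 → 0 → 1: weight = 9, length = 2, mean = 9/2 ≈ 4.500
Minimum mean = 2.000, attained e.g. along the cycle 2 → 2 with weight 2 and length 1. So λ(A) = 2/1 = 2.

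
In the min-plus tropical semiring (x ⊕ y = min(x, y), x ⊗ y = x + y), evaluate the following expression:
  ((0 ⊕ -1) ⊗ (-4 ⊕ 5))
((0 ⊕ -1) ⊗ (-4 ⊕ 5)) = -5

Expand innermost to outermost. Recall ⊕ takes the minimum of its arguments and ⊗ takes their sum. Working out the expression ((0 ⊕ -1) ⊗ (-4 ⊕ 5)) gives -5.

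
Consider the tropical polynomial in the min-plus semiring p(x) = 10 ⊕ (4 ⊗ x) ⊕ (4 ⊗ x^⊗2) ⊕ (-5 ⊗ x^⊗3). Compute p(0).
p(0) = -5

A tropical monomial a ⊗ x^⊗i evaluates to a + i · x. Evaluating each term at x = 0:
  Term 0 contributes 10 + 0 · 0 = 10
  Term 1 contributes 4 + 1 · 0 = 4
  Term 2 contributes 4 + 2 · 0 = 4
  Term 3 contributes -5 + 3 · 0 = -5
p(0) = ⊕ of these = min[10, 4, 4, -5] = -5.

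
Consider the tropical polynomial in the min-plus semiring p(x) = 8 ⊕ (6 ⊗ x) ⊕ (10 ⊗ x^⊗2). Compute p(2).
p(2) = 8

A tropical monomial a ⊗ x^⊗i evaluates to a + i · x. Evaluating each term at x = 2:
  Term 0 contributes 8 + 0 · 2 = 8
  Term 1 contributes 6 + 1 · 2 = 8
  Term 2 contributes 10 + 2 · 2 = 14
p(2) = ⊕ of these = min[8, 8, 14] = 8.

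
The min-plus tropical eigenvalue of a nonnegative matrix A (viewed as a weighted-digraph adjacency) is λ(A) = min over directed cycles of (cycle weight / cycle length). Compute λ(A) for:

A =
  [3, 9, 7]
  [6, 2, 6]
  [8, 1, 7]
λ(A) = 2

Enumerate directed cycles and compute their means (weight / length). Sample:
  cycle 0 → 0: weight = 3, length = 1, mean = 3/1 ≈ 3.000
  cycle 1 → 1: weight = 2, length = 1, mean = 2/1 ≈ 2.000
  cycle 2 → 2: weight = 7, length = 1, mean = 7/1 ≈ 7.000
  cycle 0 → 1 → 0: weight = 15, length = 2, mean = 15/2 ≈ 7.500
  cycle 0 → 2 → 0: weight = 15, length = 2, mean = 15/2 ≈ 7.500
  cycle 1 → 0 → 1: weight = 15, length = 2, mean = 15/2 ≈ 7.500
Minimum mean = 2.000, attained e.g. along the cycle 1 → 1 with weight 2 and length 1. So λ(A) = 2/1 = 2.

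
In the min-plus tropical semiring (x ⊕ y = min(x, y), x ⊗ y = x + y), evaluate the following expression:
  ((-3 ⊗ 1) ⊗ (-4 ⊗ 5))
((-3 ⊗ 1) ⊗ (-4 ⊗ 5)) = -1

Expand innermost to outermost. Recall ⊕ takes the minimum of its arguments and ⊗ takes their sum. Working out the expression ((-3 ⊗ 1) ⊗ (-4 ⊗ 5)) gives -1.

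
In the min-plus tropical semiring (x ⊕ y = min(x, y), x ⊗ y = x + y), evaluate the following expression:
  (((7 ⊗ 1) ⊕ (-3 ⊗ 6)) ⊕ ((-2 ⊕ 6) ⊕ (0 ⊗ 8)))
(((7 ⊗ 1) ⊕ (-3 ⊗ 6)) ⊕ ((-2 ⊕ 6) ⊕ (0 ⊗ 8))) = -2

Expand innermost to outermost. Recall ⊕ takes the minimum of its arguments and ⊗ takes their sum. Working out the expression (((7 ⊗ 1) ⊕ (-3 ⊗ 6)) ⊕ ((-2 ⊕ 6) ⊕ (0 ⊗ 8))) gives -2.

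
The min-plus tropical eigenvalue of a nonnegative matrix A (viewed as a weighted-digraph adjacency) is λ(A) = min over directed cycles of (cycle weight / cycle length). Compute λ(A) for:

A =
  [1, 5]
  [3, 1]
λ(A) = 1

Enumerate directed cycles and compute their means (weight / length). Sample:
  cycle 0 → 0: weight = 1, length = 1, mean = 1/1 ≈ 1.000
  cycle 1 → 1: weight = 1, length = 1, mean = 1/1 ≈ 1.000
  cycle 0 → 1 → 0: weight = 8, length = 2, mean = 8/2 ≈ 4.000
  cycle 1 → 0 → 1: weight = 8, length = 2, mean = 8/2 ≈ 4.000
Minimum mean = 1.000, attained e.g. along the cycle 0 → 0 with weight 1 and length 1. So λ(A) = 1/1 = 1.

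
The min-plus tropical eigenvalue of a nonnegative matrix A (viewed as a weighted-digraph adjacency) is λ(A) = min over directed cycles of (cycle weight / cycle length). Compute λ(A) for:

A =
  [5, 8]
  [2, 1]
λ(A) = 1

Enumerate directed cycles and compute their means (weight / length). Sample:
  cycle 0 → 0: weight = 5, length = 1, mean = 5/1 ≈ 5.000
  cycle 1 → 1: weight = 1, length = 1, mean = 1/1 ≈ 1.000
  cycle 0 → 1 → 0: weight = 10, length = 2, mean = 10/2 ≈ 5.000
  cycle 1 → 0 → 1: weight = 10, length = 2, mean = 10/2 ≈ 5.000
Minimum mean = 1.000, attained e.g. along the cycle 1 → 1 with weight 1 and length 1. So λ(A) = 1/1 = 1.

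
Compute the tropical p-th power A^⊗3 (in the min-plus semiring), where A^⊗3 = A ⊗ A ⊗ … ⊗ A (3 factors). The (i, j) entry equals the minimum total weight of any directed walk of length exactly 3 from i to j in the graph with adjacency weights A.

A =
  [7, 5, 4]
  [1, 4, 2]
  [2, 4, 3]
A^⊗3 =
  [9, 11, 10]
  [7, 9, 8]
  [8, 10, 9]

Each entry (A^⊗3)_ij equals the minimum over all length-3 walks i = v_0 → v_1 → … → v_3 = j of Σ_t A[v_t][v_{t+1}]. For example, for (i, j) = (0, 2) we minimise over 9 possible intermediate vertex sequences; the minimum is 10, attained along the walk 0 → 1 → 0 → 2.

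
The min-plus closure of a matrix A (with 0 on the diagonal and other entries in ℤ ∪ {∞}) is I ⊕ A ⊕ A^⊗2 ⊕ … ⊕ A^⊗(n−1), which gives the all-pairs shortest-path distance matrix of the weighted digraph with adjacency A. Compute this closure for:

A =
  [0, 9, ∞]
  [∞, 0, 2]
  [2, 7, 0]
Closure =
  [0, 9, 11]
  [4, 0, 2]
  [2, 7, 0]

This is the Floyd-Warshall all-pairs shortest-path computation. For each intermediate vertex k = 0, 1, …, 2, update dist[i][j] ← min(dist[i][j], dist[i][k] + dist[k][j]). The final matrix gives, for each (i, j), the minimum total weight of any directed path from i to j (possibly empty when i = j).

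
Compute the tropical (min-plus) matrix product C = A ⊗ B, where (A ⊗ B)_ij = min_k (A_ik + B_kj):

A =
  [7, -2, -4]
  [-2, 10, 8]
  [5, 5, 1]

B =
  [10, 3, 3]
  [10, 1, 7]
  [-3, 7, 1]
A ⊗ B =
  [-7, -1, -3]
  [5, 1, 1]
  [-2, 6, 2]

Apply the min-plus product entry-by-entry:
  C[0][0] = min over k of (A[0][0] + B[0][0] = 7 + 10 = 17, A[0][1] + B[1][0] = -2 + 10 = 8, A[0][2] + B[2][0] = -4 + -3 = -7) = -7 (attained at k = 2)
  C[0][1] = min over k of (A[0][0] + B[0][1] = 7 + 3 = 10, A[0][1] + B[1][1] = -2 + 1 = -1, A[0][2] + B[2][1] = -4 + 7 = 3) = -1 (attained at k = 1)
  C[0][2] = min over k of (A[0][0] + B[0][2] = 7 + 3 = 10, A[0][1] + B[1][2] = -2 + 7 = 5, A[0][2] + B[2][2] = -4 + 1 = -3) = -3 (attained at k = 2)
  C[1][0] = min over k of (A[1][0] + B[0][0] = -2 + 10 = 8, A[1][1] + B[1][0] = 10 + 10 = 20, A[1][2] + B[2][0] = 8 + -3 = 5) = 5 (attained at k = 2)
  C[1][1] = min over k of (A[1][0] + B[0][1] = -2 + 3 = 1, A[1][1] + B[1][1] = 10 + 1 = 11, A[1][2] + B[2][1] = 8 + 7 = 15) = 1 (attained at k = 0)
  C[1][2] = min over k of (A[1][0] + B[0][2] = -2 + 3 = 1, A[1][1] + B[1][2] = 10 + 7 = 17, A[1][2] + B[2][2] = 8 + 1 = 9) = 1 (attained at k = 0)
  C[2][0] = min over k of (A[2][0] + B[0][0] = 5 + 10 = 15, A[2][1] + B[1][0] = 5 + 10 = 15, A[2][2] + B[2][0] = 1 + -3 = -2) = -2 (attained at k = 2)
  C[2][1] = min over k of (A[2][0] + B[0][1] = 5 + 3 = 8, A[2][1] + B[1][1] = 5 + 1 = 6, A[2][2] + B[2][1] = 1 + 7 = 8) = 6 (attained at k = 1)
  C[2][2] = min over k of (A[2][0] + B[0][2] = 5 + 3 = 8, A[2][1] + B[1][2] = 5 + 7 = 12, A[2][2] + B[2][2] = 1 + 1 = 2) = 2 (attained at k = 2)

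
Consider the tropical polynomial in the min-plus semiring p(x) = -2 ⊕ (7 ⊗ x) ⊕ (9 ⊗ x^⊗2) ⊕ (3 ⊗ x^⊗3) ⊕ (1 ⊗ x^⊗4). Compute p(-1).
p(-1) = -3

A tropical monomial a ⊗ x^⊗i evaluates to a + i · x. Evaluating each term at x = -1:
  Term 0 contributes -2 + 0 · -1 = -2
  Term 1 contributes 7 + 1 · -1 = 6
  Term 2 contributes 9 + 2 · -1 = 7
  Term 3 contributes 3 + 3 · -1 = 0
  Term 4 contributes 1 + 4 · -1 = -3
p(-1) = ⊕ of these = min[-2, 6, 7, 0, -3] = -3.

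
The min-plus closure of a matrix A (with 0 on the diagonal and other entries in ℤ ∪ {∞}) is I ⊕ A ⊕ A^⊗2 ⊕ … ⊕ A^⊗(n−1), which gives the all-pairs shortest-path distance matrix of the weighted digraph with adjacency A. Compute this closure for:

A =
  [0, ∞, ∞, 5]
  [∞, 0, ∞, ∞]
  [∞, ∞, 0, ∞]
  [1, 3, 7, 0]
Closure =
  [0, 8, 12, 5]
  [∞, 0, ∞, ∞]
  [∞, ∞, 0, ∞]
  [1, 3, 7, 0]

This is the Floyd-Warshall all-pairs shortest-path computation. For each intermediate vertex k = 0, 1, …, 3, update dist[i][j] ← min(dist[i][j], dist[i][k] + dist[k][j]). The final matrix gives, for each (i, j), the minimum total weight of any directed path from i to j (possibly empty when i = j).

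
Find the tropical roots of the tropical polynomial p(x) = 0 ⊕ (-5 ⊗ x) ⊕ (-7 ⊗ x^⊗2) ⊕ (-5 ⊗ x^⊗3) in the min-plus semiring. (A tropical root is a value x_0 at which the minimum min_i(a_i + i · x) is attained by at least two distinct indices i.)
Roots: {-2, 2, 5}

Each tropical root is a break point of the lower envelope of the lines y = a_i + i · x (there are 4 lines, with slopes 0, 1, ..., 3). Only the lines that attain the minimum somewhere contribute to roots; other lines are dominated. Here the surviving (envelope) indices are i = 3, i = 2, i = 1, i = 0.
Intersections between consecutive envelope lines give the roots: for adjacent envelope indices i < j the intersection is x = (a_i − a_j) / (j − i). Reading off the sorted break points: {-2, 2, 5}.
Verification: at each break x_0, at least two indices attain the minimum of min_i(a_i + i · x_0).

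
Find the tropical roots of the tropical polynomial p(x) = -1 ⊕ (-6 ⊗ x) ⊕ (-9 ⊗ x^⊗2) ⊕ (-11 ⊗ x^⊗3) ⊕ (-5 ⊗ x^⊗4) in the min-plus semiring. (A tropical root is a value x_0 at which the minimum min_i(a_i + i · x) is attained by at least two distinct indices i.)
Roots: {-6, 2, 3, 5}

Each tropical root is a break point of the lower envelope of the lines y = a_i + i · x (there are 5 lines, with slopes 0, 1, ..., 4). Only the lines that attain the minimum somewhere contribute to roots; other lines are dominated. Here the surviving (envelope) indices are i = 4, i = 3, i = 2, i = 1, i = 0.
Intersections between consecutive envelope lines give the roots: for adjacent envelope indices i < j the intersection is x = (a_i − a_j) / (j − i). Reading off the sorted break points: {-6, 2, 3, 5}.
Verification: at each break x_0, at least two indices attain the minimum of min_i(a_i + i · x_0).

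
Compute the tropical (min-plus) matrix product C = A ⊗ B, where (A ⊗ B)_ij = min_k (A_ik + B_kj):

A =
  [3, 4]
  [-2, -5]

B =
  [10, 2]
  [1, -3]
A ⊗ B =
  [5, 1]
  [-4, -8]

Apply the min-plus product entry-by-entry:
  C[0][0] = min over k of (A[0][0] + B[0][0] = 3 + 10 = 13, A[0][1] + B[1][0] = 4 + 1 = 5) = 5 (attained at k = 1)
  C[0][1] = min over k of (A[0][0] + B[0][1] = 3 + 2 = 5, A[0][1] + B[1][1] = 4 + -3 = 1) = 1 (attained at k = 1)
  C[1][0] = min over k of (A[1][0] + B[0][0] = -2 + 10 = 8, A[1][1] + B[1][0] = -5 + 1 = -4) = -4 (attained at k = 1)
  C[1][1] = min over k of (A[1][0] + B[0][1] = -2 + 2 = 0, A[1][1] + B[1][1] = -5 + -3 = -8) = -8 (attained at k = 1)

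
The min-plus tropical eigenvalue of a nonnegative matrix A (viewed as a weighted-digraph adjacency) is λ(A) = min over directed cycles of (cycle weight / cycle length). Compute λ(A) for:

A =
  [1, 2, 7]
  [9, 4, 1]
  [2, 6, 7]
λ(A) = 1

Enumerate directed cycles and compute their means (weight / length). Sample:
  cycle 0 → 0: weight = 1, length = 1, mean = 1/1 ≈ 1.000
  cycle 1 → 1: weight = 4, length = 1, mean = 4/1 ≈ 4.000
  cycle 2 → 2: weight = 7, length = 1, mean = 7/1 ≈ 7.000
  cycle 0 → 1 → 0: weight = 11, length = 2, mean = 11/2 ≈ 5.500
  cycle 0 → 2 → 0: weight = 9, length = 2, mean = 9/2 ≈ 4.500
  cycle 1 → 0 → 1: weight = 11, length = 2, mean = 11/2 ≈ 5.500
Minimum mean = 1.000, attained e.g. along the cycle 0 → 0 with weight 1 and length 1. So λ(A) = 1/1 = 1.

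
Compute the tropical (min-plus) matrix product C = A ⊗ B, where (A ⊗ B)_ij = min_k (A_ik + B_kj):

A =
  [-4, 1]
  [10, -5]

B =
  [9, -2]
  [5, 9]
A ⊗ B =
  [5, -6]
  [0, 4]

Apply the min-plus product entry-by-entry:
  C[0][0] = min over k of (A[0][0] + B[0][0] = -4 + 9 = 5, A[0][1] + B[1][0] = 1 + 5 = 6) = 5 (attained at k = 0)
  C[0][1] = min over k of (A[0][0] + B[0][1] = -4 + -2 = -6, A[0][1] + B[1][1] = 1 + 9 = 10) = -6 (attained at k = 0)
  C[1][0] = min over k of (A[1][0] + B[0][0] = 10 + 9 = 19, A[1][1] + B[1][0] = -5 + 5 = 0) = 0 (attained at k = 1)
  C[1][1] = min over k of (A[1][0] + B[0][1] = 10 + -2 = 8, A[1][1] + B[1][1] = -5 + 9 = 4) = 4 (attained at k = 1)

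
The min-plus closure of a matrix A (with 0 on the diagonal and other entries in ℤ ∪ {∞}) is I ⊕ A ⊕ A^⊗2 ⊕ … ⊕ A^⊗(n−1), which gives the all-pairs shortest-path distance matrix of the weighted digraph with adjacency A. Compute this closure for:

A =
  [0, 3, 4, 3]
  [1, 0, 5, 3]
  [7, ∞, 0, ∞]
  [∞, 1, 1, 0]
Closure =
  [0, 3, 4, 3]
  [1, 0, 4, 3]
  [7, 10, 0, 10]
  [2, 1, 1, 0]

This is the Floyd-Warshall all-pairs shortest-path computation. For each intermediate vertex k = 0, 1, …, 3, update dist[i][j] ← min(dist[i][j], dist[i][k] + dist[k][j]). The final matrix gives, for each (i, j), the minimum total weight of any directed path from i to j (possibly empty when i = j).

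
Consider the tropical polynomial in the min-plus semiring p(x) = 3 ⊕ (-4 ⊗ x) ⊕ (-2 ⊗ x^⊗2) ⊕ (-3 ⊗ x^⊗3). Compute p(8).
p(8) = 3

A tropical monomial a ⊗ x^⊗i evaluates to a + i · x. Evaluating each term at x = 8:
  Term 0 contributes 3 + 0 · 8 = 3
  Term 1 contributes -4 + 1 · 8 = 4
  Term 2 contributes -2 + 2 · 8 = 14
  Term 3 contributes -3 + 3 · 8 = 21
p(8) = ⊕ of these = min[3, 4, 14, 21] = 3.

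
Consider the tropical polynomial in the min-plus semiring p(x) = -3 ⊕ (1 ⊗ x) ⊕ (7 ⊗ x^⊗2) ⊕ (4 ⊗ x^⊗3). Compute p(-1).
p(-1) = -3

A tropical monomial a ⊗ x^⊗i evaluates to a + i · x. Evaluating each term at x = -1:
  Term 0 contributes -3 + 0 · -1 = -3
  Term 1 contributes 1 + 1 · -1 = 0
  Term 2 contributes 7 + 2 · -1 = 5
  Term 3 contributes 4 + 3 · -1 = 1
p(-1) = ⊕ of these = min[-3, 0, 5, 1] = -3.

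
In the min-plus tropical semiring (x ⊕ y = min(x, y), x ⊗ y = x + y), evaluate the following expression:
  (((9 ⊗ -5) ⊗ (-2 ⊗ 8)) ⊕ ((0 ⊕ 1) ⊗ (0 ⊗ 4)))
(((9 ⊗ -5) ⊗ (-2 ⊗ 8)) ⊕ ((0 ⊕ 1) ⊗ (0 ⊗ 4))) = 4

Expand innermost to outermost. Recall ⊕ takes the minimum of its arguments and ⊗ takes their sum. Working out the expression (((9 ⊗ -5) ⊗ (-2 ⊗ 8)) ⊕ ((0 ⊕ 1) ⊗ (0 ⊗ 4))) gives 4.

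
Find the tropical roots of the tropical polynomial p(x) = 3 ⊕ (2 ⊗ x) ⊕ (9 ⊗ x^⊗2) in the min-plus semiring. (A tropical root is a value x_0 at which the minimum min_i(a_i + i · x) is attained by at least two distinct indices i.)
Roots: {-7, 1}

Each tropical root is a break point of the lower envelope of the lines y = a_i + i · x (there are 3 lines, with slopes 0, 1, ..., 2). Only the lines that attain the minimum somewhere contribute to roots; other lines are dominated. Here the surviving (envelope) indices are i = 2, i = 1, i = 0.
Intersections between consecutive envelope lines give the roots: for adjacent envelope indices i < j the intersection is x = (a_i − a_j) / (j − i). Reading off the sorted break points: {-7, 1}.
Verification: at each break x_0, at least two indices attain the minimum of min_i(a_i + i · x_0).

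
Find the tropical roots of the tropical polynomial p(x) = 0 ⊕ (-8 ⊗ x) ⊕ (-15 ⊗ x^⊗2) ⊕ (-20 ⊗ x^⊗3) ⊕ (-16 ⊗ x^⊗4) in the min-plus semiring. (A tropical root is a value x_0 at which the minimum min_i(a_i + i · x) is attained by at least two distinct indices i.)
Roots: {-4, 5, 7, 8}

Each tropical root is a break point of the lower envelope of the lines y = a_i + i · x (there are 5 lines, with slopes 0, 1, ..., 4). Only the lines that attain the minimum somewhere contribute to roots; other lines are dominated. Here the surviving (envelope) indices are i = 4, i = 3, i = 2, i = 1, i = 0.
Intersections between consecutive envelope lines give the roots: for adjacent envelope indices i < j the intersection is x = (a_i − a_j) / (j − i). Reading off the sorted break points: {-4, 5, 7, 8}.
Verification: at each break x_0, at least two indices attain the minimum of min_i(a_i + i · x_0).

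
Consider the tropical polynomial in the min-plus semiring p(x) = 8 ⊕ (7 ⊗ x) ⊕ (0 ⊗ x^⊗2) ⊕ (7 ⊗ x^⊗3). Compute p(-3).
p(-3) = -6

A tropical monomial a ⊗ x^⊗i evaluates to a + i · x. Evaluating each term at x = -3:
  Term 0 contributes 8 + 0 · -3 = 8
  Term 1 contributes 7 + 1 · -3 = 4
  Term 2 contributes 0 + 2 · -3 = -6
  Term 3 contributes 7 + 3 · -3 = -2
p(-3) = ⊕ of these = min[8, 4, -6, -2] = -6.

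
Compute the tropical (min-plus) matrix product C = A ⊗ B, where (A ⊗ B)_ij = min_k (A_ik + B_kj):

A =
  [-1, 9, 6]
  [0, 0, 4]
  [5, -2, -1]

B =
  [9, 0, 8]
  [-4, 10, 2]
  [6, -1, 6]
A ⊗ B =
  [5, -1, 7]
  [-4, 0, 2]
  [-6, -2, 0]

Apply the min-plus product entry-by-entry:
  C[0][0] = min over k of (A[0][0] + B[0][0] = -1 + 9 = 8, A[0][1] + B[1][0] = 9 + -4 = 5, A[0][2] + B[2][0] = 6 + 6 = 12) = 5 (attained at k = 1)
  C[0][1] = min over k of (A[0][0] + B[0][1] = -1 + 0 = -1, A[0][1] + B[1][1] = 9 + 10 = 19, A[0][2] + B[2][1] = 6 + -1 = 5) = -1 (attained at k = 0)
  C[0][2] = min over k of (A[0][0] + B[0][2] = -1 + 8 = 7, A[0][1] + B[1][2] = 9 + 2 = 11, A[0][2] + B[2][2] = 6 + 6 = 12) = 7 (attained at k = 0)
  C[1][0] = min over k of (A[1][0] + B[0][0] = 0 + 9 = 9, A[1][1] + B[1][0] = 0 + -4 = -4, A[1][2] + B[2][0] = 4 + 6 = 10) = -4 (attained at k = 1)
  C[1][1] = min over k of (A[1][0] + B[0][1] = 0 + 0 = 0, A[1][1] + B[1][1] = 0 + 10 = 10, A[1][2] + B[2][1] = 4 + -1 = 3) = 0 (attained at k = 0)
  C[1][2] = min over k of (A[1][0] + B[0][2] = 0 + 8 = 8, A[1][1] + B[1][2] = 0 + 2 = 2, A[1][2] + B[2][2] = 4 + 6 = 10) = 2 (attained at k = 1)
  C[2][0] = min over k of (A[2][0] + B[0][0] = 5 + 9 = 14, A[2][1] + B[1][0] = -2 + -4 = -6, A[2][2] + B[2][0] = -1 + 6 = 5) = -6 (attained at k = 1)
  C[2][1] = min over k of (A[2][0] + B[0][1] = 5 + 0 = 5, A[2][1] + B[1][1] = -2 + 10 = 8, A[2][2] + B[2][1] = -1 + -1 = -2) = -2 (attained at k = 2)
  C[2][2] = min over k of (A[2][0] + B[0][2] = 5 + 8 = 13, A[2][1] + B[1][2] = -2 + 2 = 0, A[2][2] + B[2][2] = -1 + 6 = 5) = 0 (attained at k = 1)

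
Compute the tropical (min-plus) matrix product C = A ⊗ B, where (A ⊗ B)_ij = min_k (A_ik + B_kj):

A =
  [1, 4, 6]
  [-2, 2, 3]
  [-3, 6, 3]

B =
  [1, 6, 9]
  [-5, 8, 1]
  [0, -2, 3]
A ⊗ B =
  [-1, 4, 5]
  [-3, 1, 3]
  [-2, 1, 6]

Apply the min-plus product entry-by-entry:
  C[0][0] = min over k of (A[0][0] + B[0][0] = 1 + 1 = 2, A[0][1] + B[1][0] = 4 + -5 = -1, A[0][2] + B[2][0] = 6 + 0 = 6) = -1 (attained at k = 1)
  C[0][1] = min over k of (A[0][0] + B[0][1] = 1 + 6 = 7, A[0][1] + B[1][1] = 4 + 8 = 12, A[0][2] + B[2][1] = 6 + -2 = 4) = 4 (attained at k = 2)
  C[0][2] = min over k of (A[0][0] + B[0][2] = 1 + 9 = 10, A[0][1] + B[1][2] = 4 + 1 = 5, A[0][2] + B[2][2] = 6 + 3 = 9) = 5 (attained at k = 1)
  C[1][0] = min over k of (A[1][0] + B[0][0] = -2 + 1 = -1, A[1][1] + B[1][0] = 2 + -5 = -3, A[1][2] + B[2][0] = 3 + 0 = 3) = -3 (attained at k = 1)
  C[1][1] = min over k of (A[1][0] + B[0][1] = -2 + 6 = 4, A[1][1] + B[1][1] = 2 + 8 = 10, A[1][2] + B[2][1] = 3 + -2 = 1) = 1 (attained at k = 2)
  C[1][2] = min over k of (A[1][0] + B[0][2] = -2 + 9 = 7, A[1][1] + B[1][2] = 2 + 1 = 3, A[1][2] + B[2][2] = 3 + 3 = 6) = 3 (attained at k = 1)
  C[2][0] = min over k of (A[2][0] + B[0][0] = -3 + 1 = -2, A[2][1] + B[1][0] = 6 + -5 = 1, A[2][2] + B[2][0] = 3 + 0 = 3) = -2 (attained at k = 0)
  C[2][1] = min over k of (A[2][0] + B[0][1] = -3 + 6 = 3, A[2][1] + B[1][1] = 6 + 8 = 14, A[2][2] + B[2][1] = 3 + -2 = 1) = 1 (attained at k = 2)
  C[2][2] = min over k of (A[2][0] + B[0][2] = -3 + 9 = 6, A[2][1] + B[1][2] = 6 + 1 = 7, A[2][2] + B[2][2] = 3 + 3 = 6) = 6 (attained at k = 0)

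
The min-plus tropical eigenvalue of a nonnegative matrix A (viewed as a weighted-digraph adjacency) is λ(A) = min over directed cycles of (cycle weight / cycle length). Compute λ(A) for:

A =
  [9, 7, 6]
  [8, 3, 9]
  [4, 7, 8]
λ(A) = 3

Enumerate directed cycles and compute their means (weight / length). Sample:
  cycle 0 → 0: weight = 9, length = 1, mean = 9/1 ≈ 9.000
  cycle 1 → 1: weight = 3, length = 1, mean = 3/1 ≈ 3.000
  cycle 2 → 2: weight = 8, length = 1, mean = 8/1 ≈ 8.000
  cycle 0 → 1 → 0: weight = 15, length = 2, mean = 15/2 ≈ 7.500
  cycle 0 → 2 → 0: weight = 10, length = 2, mean = 10/2 ≈ 5.000
  cycle 1 → 0 → 1: weight = 15, length = 2, mean = 15/2 ≈ 7.500
Minimum mean = 3.000, attained e.g. along the cycle 1 → 1 with weight 3 and length 1. So λ(A) = 3/1 = 3.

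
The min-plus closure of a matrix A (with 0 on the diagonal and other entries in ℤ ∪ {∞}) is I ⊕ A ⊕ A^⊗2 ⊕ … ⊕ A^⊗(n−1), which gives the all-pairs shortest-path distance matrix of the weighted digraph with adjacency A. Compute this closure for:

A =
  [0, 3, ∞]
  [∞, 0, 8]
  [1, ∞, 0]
Closure =
  [0, 3, 11]
  [9, 0, 8]
  [1, 4, 0]

This is the Floyd-Warshall all-pairs shortest-path computation. For each intermediate vertex k = 0, 1, …, 2, update dist[i][j] ← min(dist[i][j], dist[i][k] + dist[k][j]). The final matrix gives, for each (i, j), the minimum total weight of any directed path from i to j (possibly empty when i = j).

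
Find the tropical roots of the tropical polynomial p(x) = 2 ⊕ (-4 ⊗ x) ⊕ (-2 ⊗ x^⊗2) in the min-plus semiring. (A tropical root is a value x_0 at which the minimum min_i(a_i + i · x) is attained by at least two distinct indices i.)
Roots: {-2, 6}

Each tropical root is a break point of the lower envelope of the lines y = a_i + i · x (there are 3 lines, with slopes 0, 1, ..., 2). Only the lines that attain the minimum somewhere contribute to roots; other lines are dominated. Here the surviving (envelope) indices are i = 2, i = 1, i = 0.
Intersections between consecutive envelope lines give the roots: for adjacent envelope indices i < j the intersection is x = (a_i − a_j) / (j − i). Reading off the sorted break points: {-2, 6}.
Verification: at each break x_0, at least two indices attain the minimum of min_i(a_i + i · x_0).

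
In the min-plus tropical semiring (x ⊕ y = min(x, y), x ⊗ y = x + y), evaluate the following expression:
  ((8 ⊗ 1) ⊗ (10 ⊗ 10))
((8 ⊗ 1) ⊗ (10 ⊗ 10)) = 29

Expand innermost to outermost. Recall ⊕ takes the minimum of its arguments and ⊗ takes their sum. Working out the expression ((8 ⊗ 1) ⊗ (10 ⊗ 10)) gives 29.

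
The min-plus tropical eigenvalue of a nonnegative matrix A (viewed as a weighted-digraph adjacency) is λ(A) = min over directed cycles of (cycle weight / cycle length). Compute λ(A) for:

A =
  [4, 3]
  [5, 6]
λ(A) = 4

Enumerate directed cycles and compute their means (weight / length). Sample:
  cycle 0 → 0: weight = 4, length = 1, mean = 4/1 ≈ 4.000
  cycle 1 → 1: weight = 6, length = 1, mean = 6/1 ≈ 6.000
  cycle 0 → 1 → 0: weight = 8, length = 2, mean = 8/2 ≈ 4.000
  cycle 1 → 0 → 1: weight = 8, length = 2, mean = 8/2 ≈ 4.000
Minimum mean = 4.000, attained e.g. along the cycle 0 → 0 with weight 4 and length 1. So λ(A) = 4/1 = 4.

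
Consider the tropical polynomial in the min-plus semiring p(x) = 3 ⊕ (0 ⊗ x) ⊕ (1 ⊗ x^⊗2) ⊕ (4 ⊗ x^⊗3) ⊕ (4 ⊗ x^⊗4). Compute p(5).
p(5) = 3

A tropical monomial a ⊗ x^⊗i evaluates to a + i · x. Evaluating each term at x = 5:
  Term 0 contributes 3 + 0 · 5 = 3
  Term 1 contributes 0 + 1 · 5 = 5
  Term 2 contributes 1 + 2 · 5 = 11
  Term 3 contributes 4 + 3 · 5 = 19
  Term 4 contributes 4 + 4 · 5 = 24
p(5) = ⊕ of these = min[3, 5, 11, 19, 24] = 3.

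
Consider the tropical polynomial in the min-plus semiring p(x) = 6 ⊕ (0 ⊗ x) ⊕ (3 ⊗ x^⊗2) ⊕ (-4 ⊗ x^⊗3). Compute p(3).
p(3) = 3

A tropical monomial a ⊗ x^⊗i evaluates to a + i · x. Evaluating each term at x = 3:
  Term 0 contributes 6 + 0 · 3 = 6
  Term 1 contributes 0 + 1 · 3 = 3
  Term 2 contributes 3 + 2 · 3 = 9
  Term 3 contributes -4 + 3 · 3 = 5
p(3) = ⊕ of these = min[6, 3, 9, 5] = 3.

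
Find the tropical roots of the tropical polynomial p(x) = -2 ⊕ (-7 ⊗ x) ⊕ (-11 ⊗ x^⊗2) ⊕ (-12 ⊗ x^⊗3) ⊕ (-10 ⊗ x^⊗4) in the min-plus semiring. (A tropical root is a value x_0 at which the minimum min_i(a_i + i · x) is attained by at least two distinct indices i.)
Roots: {-2, 1, 4, 5}

Each tropical root is a break point of the lower envelope of the lines y = a_i + i · x (there are 5 lines, with slopes 0, 1, ..., 4). Only the lines that attain the minimum somewhere contribute to roots; other lines are dominated. Here the surviving (envelope) indices are i = 4, i = 3, i = 2, i = 1, i = 0.
Intersections between consecutive envelope lines give the roots: for adjacent envelope indices i < j the intersection is x = (a_i − a_j) / (j − i). Reading off the sorted break points: {-2, 1, 4, 5}.
Verification: at each break x_0, at least two indices attain the minimum of min_i(a_i + i · x_0).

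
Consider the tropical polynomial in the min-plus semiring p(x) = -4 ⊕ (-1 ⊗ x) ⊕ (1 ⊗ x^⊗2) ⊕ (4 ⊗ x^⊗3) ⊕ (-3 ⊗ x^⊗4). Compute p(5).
p(5) = -4

A tropical monomial a ⊗ x^⊗i evaluates to a + i · x. Evaluating each term at x = 5:
  Term 0 contributes -4 + 0 · 5 = -4
  Term 1 contributes -1 + 1 · 5 = 4
  Term 2 contributes 1 + 2 · 5 = 11
  Term 3 contributes 4 + 3 · 5 = 19
  Term 4 contributes -3 + 4 · 5 = 17
p(5) = ⊕ of these = min[-4, 4, 11, 19, 17] = -4.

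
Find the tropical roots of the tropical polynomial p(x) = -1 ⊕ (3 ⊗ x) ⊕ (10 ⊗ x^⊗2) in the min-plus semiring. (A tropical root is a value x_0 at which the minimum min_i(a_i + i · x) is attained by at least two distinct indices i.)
Roots: {-7, -4}

Each tropical root is a break point of the lower envelope of the lines y = a_i + i · x (there are 3 lines, with slopes 0, 1, ..., 2). Only the lines that attain the minimum somewhere contribute to roots; other lines are dominated. Here the surviving (envelope) indices are i = 2, i = 1, i = 0.
Intersections between consecutive envelope lines give the roots: for adjacent envelope indices i < j the intersection is x = (a_i − a_j) / (j − i). Reading off the sorted break points: {-7, -4}.
Verification: at each break x_0, at least two indices attain the minimum of min_i(a_i + i · x_0).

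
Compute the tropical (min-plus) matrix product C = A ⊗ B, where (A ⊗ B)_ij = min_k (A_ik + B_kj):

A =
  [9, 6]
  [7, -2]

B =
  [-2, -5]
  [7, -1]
A ⊗ B =
  [7, 4]
  [5, -3]

Apply the min-plus product entry-by-entry:
  C[0][0] = min over k of (A[0][0] + B[0][0] = 9 + -2 = 7, A[0][1] + B[1][0] = 6 + 7 = 13) = 7 (attained at k = 0)
  C[0][1] = min over k of (A[0][0] + B[0][1] = 9 + -5 = 4, A[0][1] + B[1][1] = 6 + -1 = 5) = 4 (attained at k = 0)
  C[1][0] = min over k of (A[1][0] + B[0][0] = 7 + -2 = 5, A[1][1] + B[1][0] = -2 + 7 = 5) = 5 (attained at k = 0)
  C[1][1] = min over k of (A[1][0] + B[0][1] = 7 + -5 = 2, A[1][1] + B[1][1] = -2 + -1 = -3) = -3 (attained at k = 1)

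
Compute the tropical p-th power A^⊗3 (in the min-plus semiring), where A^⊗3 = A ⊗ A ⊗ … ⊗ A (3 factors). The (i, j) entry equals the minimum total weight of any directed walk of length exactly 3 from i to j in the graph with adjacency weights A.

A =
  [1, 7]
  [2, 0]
A^⊗3 =
  [3, 7]
  [2, 0]

Each entry (A^⊗3)_ij equals the minimum over all length-3 walks i = v_0 → v_1 → … → v_3 = j of Σ_t A[v_t][v_{t+1}]. For example, for (i, j) = (0, 1) we minimise over 4 possible intermediate vertex sequences; the minimum is 7, attained along the walk 0 → 1 → 1 → 1.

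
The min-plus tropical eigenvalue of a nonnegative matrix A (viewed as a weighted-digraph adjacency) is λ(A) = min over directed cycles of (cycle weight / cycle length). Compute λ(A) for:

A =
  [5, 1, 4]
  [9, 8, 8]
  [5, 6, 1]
λ(A) = 1

Enumerate directed cycles and compute their means (weight / length). Sample:
  cycle 0 → 0: weight = 5, length = 1, mean = 5/1 ≈ 5.000
  cycle 1 → 1: weight = 8, length = 1, mean = 8/1 ≈ 8.000
  cycle 2 → 2: weight = 1, length = 1, mean = 1/1 ≈ 1.000
  cycle 0 → 1 → 0: weight = 10, length = 2, mean = 10/2 ≈ 5.000
  cycle 0 → 2 → 0: weight = 9, length = 2, mean = 9/2 ≈ 4.500
  cycle 1 → 0 → 1: weight = 10, length = 2, mean = 10/2 ≈ 5.000
Minimum mean = 1.000, attained e.g. along the cycle 2 → 2 with weight 1 and length 1. So λ(A) = 1/1 = 1.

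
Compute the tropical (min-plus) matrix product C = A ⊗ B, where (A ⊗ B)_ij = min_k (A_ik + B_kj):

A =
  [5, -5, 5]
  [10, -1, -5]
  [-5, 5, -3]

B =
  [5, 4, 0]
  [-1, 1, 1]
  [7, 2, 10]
A ⊗ B =
  [-6, -4, -4]
  [-2, -3, 0]
  [0, -1, -5]

Apply the min-plus product entry-by-entry:
  C[0][0] = min over k of (A[0][0] + B[0][0] = 5 + 5 = 10, A[0][1] + B[1][0] = -5 + -1 = -6, A[0][2] + B[2][0] = 5 + 7 = 12) = -6 (attained at k = 1)
  C[0][1] = min over k of (A[0][0] + B[0][1] = 5 + 4 = 9, A[0][1] + B[1][1] = -5 + 1 = -4, A[0][2] + B[2][1] = 5 + 2 = 7) = -4 (attained at k = 1)
  C[0][2] = min over k of (A[0][0] + B[0][2] = 5 + 0 = 5, A[0][1] + B[1][2] = -5 + 1 = -4, A[0][2] + B[2][2] = 5 + 10 = 15) = -4 (attained at k = 1)
  C[1][0] = min over k of (A[1][0] + B[0][0] = 10 + 5 = 15, A[1][1] + B[1][0] = -1 + -1 = -2, A[1][2] + B[2][0] = -5 + 7 = 2) = -2 (attained at k = 1)
  C[1][1] = min over k of (A[1][0] + B[0][1] = 10 + 4 = 14, A[1][1] + B[1][1] = -1 + 1 = 0, A[1][2] + B[2][1] = -5 + 2 = -3) = -3 (attained at k = 2)
  C[1][2] = min over k of (A[1][0] + B[0][2] = 10 + 0 = 10, A[1][1] + B[1][2] = -1 + 1 = 0, A[1][2] + B[2][2] = -5 + 10 = 5) = 0 (attained at k = 1)
  C[2][0] = min over k of (A[2][0] + B[0][0] = -5 + 5 = 0, A[2][1] + B[1][0] = 5 + -1 = 4, A[2][2] + B[2][0] = -3 + 7 = 4) = 0 (attained at k = 0)
  C[2][1] = min over k of (A[2][0] + B[0][1] = -5 + 4 = -1, A[2][1] + B[1][1] = 5 + 1 = 6, A[2][2] + B[2][1] = -3 + 2 = -1) = -1 (attained at k = 0)
  C[2][2] = min over k of (A[2][0] + B[0][2] = -5 + 0 = -5, A[2][1] + B[1][2] = 5 + 1 = 6, A[2][2] + B[2][2] = -3 + 10 = 7) = -5 (attained at k = 0)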